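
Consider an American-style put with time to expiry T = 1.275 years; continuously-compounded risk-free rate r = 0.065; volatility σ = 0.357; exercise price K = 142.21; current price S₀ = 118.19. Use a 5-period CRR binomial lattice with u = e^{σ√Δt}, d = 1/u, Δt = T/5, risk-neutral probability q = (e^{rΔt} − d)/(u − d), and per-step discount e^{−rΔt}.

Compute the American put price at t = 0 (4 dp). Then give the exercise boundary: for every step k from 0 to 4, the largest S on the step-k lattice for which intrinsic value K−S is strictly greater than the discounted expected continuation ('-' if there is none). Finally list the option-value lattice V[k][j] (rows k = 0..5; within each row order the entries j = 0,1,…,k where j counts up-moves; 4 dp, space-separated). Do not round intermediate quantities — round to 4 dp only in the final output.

price = 29.3828
boundary = - 98.6933 82.4128 98.6933 118.1900
tree:
29.3828
43.5167 16.2941
59.7972 27.2404 5.9418
73.3920 43.5167 11.9477 0.1617
84.7443 59.7972 24.0200 0.3296 0.0000
94.2238 73.3920 43.5167 0.6718 0.0000 0.0000

params: Δt=0.25500 u=1.19755 d=0.83504 q=0.50116 e^(-rΔt)=0.98356
t_5 payoffs: 94.2238 73.3920 43.5167 0.6718 0.0000 0.0000
t_4: node(4,0) S=57.4657 payoff=84.7443 vs cont=82.4066 → 84.7443 [stop]  node(4,1) S=82.4128 payoff=59.7972 vs cont=57.4595 → 59.7972 [stop]  node(4,2) S=118.1900 payoff=24.0200 vs cont=21.6823 → 24.0200 [stop]  node(4,3) S=169.4988 payoff=0.0000 vs cont=0.3296 → 0.3296 [wait]  node(4,4) S=243.0818 payoff=0.0000 vs cont=0.0000 → 0.0000 [wait]  ⇒ S*(4)=118.1900
t_3: node(3,0) S=68.8180 payoff=73.3920 vs cont=71.0543 → 73.3920 [stop]  node(3,1) S=98.6933 payoff=43.5167 vs cont=41.1790 → 43.5167 [stop]  node(3,2) S=141.5382 payoff=0.6718 vs cont=11.9477 → 11.9477 [wait]  node(3,3) S=202.9830 payoff=0.0000 vs cont=0.1617 → 0.1617 [wait]  ⇒ S*(3)=98.6933
t_2: node(2,0) S=82.4128 payoff=59.7972 vs cont=57.4595 → 59.7972 [stop]  node(2,1) S=118.1900 payoff=24.0200 vs cont=27.2404 → 27.2404 [wait]  node(2,2) S=169.4988 payoff=0.0000 vs cont=5.9418 → 5.9418 [wait]  ⇒ S*(2)=82.4128
t_1: node(1,0) S=98.6933 payoff=43.5167 vs cont=42.7664 → 43.5167 [stop]  node(1,1) S=141.5382 payoff=0.6718 vs cont=16.2941 → 16.2941 [wait]  ⇒ S*(1)=98.6933
t_0: node(0,0) S=118.1900 payoff=24.0200 vs cont=29.3828 → 29.3828 [wait]  ⇒ S*(0)=-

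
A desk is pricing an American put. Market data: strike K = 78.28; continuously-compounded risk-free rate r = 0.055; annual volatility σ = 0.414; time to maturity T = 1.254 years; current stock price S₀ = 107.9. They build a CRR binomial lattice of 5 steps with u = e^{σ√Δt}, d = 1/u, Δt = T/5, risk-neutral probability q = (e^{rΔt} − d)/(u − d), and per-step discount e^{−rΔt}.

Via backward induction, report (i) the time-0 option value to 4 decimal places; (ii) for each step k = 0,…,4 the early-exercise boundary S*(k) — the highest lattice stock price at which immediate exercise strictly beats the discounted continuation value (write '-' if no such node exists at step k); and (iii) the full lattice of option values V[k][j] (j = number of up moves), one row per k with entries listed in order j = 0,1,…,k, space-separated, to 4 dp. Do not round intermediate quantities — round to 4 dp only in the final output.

params: Δt=0.25080 u=1.23039 d=0.81275 q=0.48161 e^(-rΔt)=0.98630
t_5 payoffs: 40.0144 20.3514 0.0000 0.0000 0.0000 0.0000
t_4: node(4,0) S=47.0815 payoff=31.1985 vs cont=30.1261 → 31.1985 [stop]  node(4,1) S=71.2748 payoff=7.0052 vs cont=10.4054 → 10.4054 [wait]  node(4,2) S=107.9000 payoff=0.0000 vs cont=0.0000 → 0.0000 [wait]  node(4,3) S=163.3454 payoff=0.0000 vs cont=0.0000 → 0.0000 [wait]  node(4,4) S=247.2818 payoff=0.0000 vs cont=0.0000 → 0.0000 [wait]  ⇒ S*(4)=47.0815
t_3: node(3,0) S=57.9286 payoff=20.3514 vs cont=20.8941 → 20.8941 [wait]  node(3,1) S=87.6958 payoff=0.0000 vs cont=5.3202 → 5.3202 [wait]  node(3,2) S=132.7590 payoff=0.0000 vs cont=0.0000 → 0.0000 [wait]  node(3,3) S=200.9784 payoff=0.0000 vs cont=0.0000 → 0.0000 [wait]  ⇒ S*(3)=-
t_2: node(2,0) S=71.2748 payoff=7.0052 vs cont=13.2101 → 13.2101 [wait]  node(2,1) S=107.9000 payoff=0.0000 vs cont=2.7201 → 2.7201 [wait]  node(2,2) S=163.3454 payoff=0.0000 vs cont=0.0000 → 0.0000 [wait]  ⇒ S*(2)=-
t_1: node(1,0) S=87.6958 payoff=0.0000 vs cont=8.0463 → 8.0463 [wait]  node(1,1) S=132.7590 payoff=0.0000 vs cont=1.3908 → 1.3908 [wait]  ⇒ S*(1)=-
t_0: node(0,0) S=107.9000 payoff=0.0000 vs cont=4.7746 → 4.7746 [wait]  ⇒ S*(0)=-

price = 4.7746
boundary = - - - - 47.0815
tree:
4.7746
8.0463 1.3908
13.2101 2.7201 0.0000
20.8941 5.3202 0.0000 0.0000
31.1985 10.4054 0.0000 0.0000 0.0000
40.0144 20.3514 0.0000 0.0000 0.0000 0.0000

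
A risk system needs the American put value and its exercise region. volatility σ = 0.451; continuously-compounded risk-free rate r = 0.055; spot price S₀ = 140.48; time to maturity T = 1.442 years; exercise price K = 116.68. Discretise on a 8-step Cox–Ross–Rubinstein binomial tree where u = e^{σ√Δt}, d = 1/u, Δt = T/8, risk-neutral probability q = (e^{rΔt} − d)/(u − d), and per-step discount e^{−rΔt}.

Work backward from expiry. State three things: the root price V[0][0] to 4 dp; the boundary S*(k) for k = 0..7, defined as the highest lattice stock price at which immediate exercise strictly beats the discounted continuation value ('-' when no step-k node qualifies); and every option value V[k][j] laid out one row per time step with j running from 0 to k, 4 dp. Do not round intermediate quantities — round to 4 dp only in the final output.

Δt=0.18025, u=1.21104, d=0.82574, q=0.47813, disc=e^(-rΔt)=0.99014
k=8 terminal: V=max(K-S,0) → 86.3160 72.1479 51.3689 20.8943 0.0000 0.0000 0.0000 0.0000 0.0000
k=7: j=0 S=36.7719 intr=79.9081 cont=78.7571 V=79.9081[EX]; j=1 S=53.9299 intr=62.7501 cont=61.5991 V=62.7501[EX]; j=2 S=79.0940 intr=37.5860 cont=36.4350 V=37.5860[EX]; j=3 S=115.9999 intr=0.6801 cont=10.7964 V=10.7964[hold]; j=4 S=170.1263 intr=0.0000 cont=0.0000 V=0.0000[hold]; j=5 S=249.5085 intr=0.0000 cont=0.0000 V=0.0000[hold]; j=6 S=365.9310 intr=0.0000 cont=0.0000 V=0.0000[hold]; j=7 S=536.6771 intr=0.0000 cont=0.0000 V=0.0000[hold]  S*(7)=79.0940
k=6: j=0 S=44.5321 intr=72.1479 cont=70.9969 V=72.1479[EX]; j=1 S=65.3111 intr=51.3689 cont=50.2179 V=51.3689[EX]; j=2 S=95.7857 intr=20.8943 cont=24.5325 V=24.5325[hold]; j=3 S=140.4800 intr=0.0000 cont=5.5787 V=5.5787[hold]; j=4 S=206.0290 intr=0.0000 cont=0.0000 V=0.0000[hold]; j=5 S=302.1637 intr=0.0000 cont=0.0000 V=0.0000[hold]; j=6 S=443.1555 intr=0.0000 cont=0.0000 V=0.0000[hold]  S*(6)=65.3111
k=5: j=0 S=53.9299 intr=62.7501 cont=61.5991 V=62.7501[EX]; j=1 S=79.0940 intr=37.5860 cont=38.1574 V=38.1574[hold]; j=2 S=115.9999 intr=0.6801 cont=15.3174 V=15.3174[hold]; j=3 S=170.1263 intr=0.0000 cont=2.8826 V=2.8826[hold]; j=4 S=249.5085 intr=0.0000 cont=0.0000 V=0.0000[hold]; j=5 S=365.9310 intr=0.0000 cont=0.0000 V=0.0000[hold]  S*(5)=53.9299
k=4: j=0 S=65.3111 intr=51.3689 cont=50.4884 V=51.3689[EX]; j=1 S=95.7857 intr=20.8943 cont=26.9681 V=26.9681[hold]; j=2 S=140.4800 intr=0.0000 cont=9.2795 V=9.2795[hold]; j=3 S=206.0290 intr=0.0000 cont=1.4895 V=1.4895[hold]; j=4 S=302.1637 intr=0.0000 cont=0.0000 V=0.0000[hold]  S*(4)=65.3111
k=3: j=0 S=79.0940 intr=37.5860 cont=39.3104 V=39.3104[hold]; j=1 S=115.9999 intr=0.6801 cont=18.3280 V=18.3280[hold]; j=2 S=170.1263 intr=0.0000 cont=5.5000 V=5.5000[hold]; j=3 S=249.5085 intr=0.0000 cont=0.7696 V=0.7696[hold]  S*(3)=-
k=2: j=0 S=95.7857 intr=20.8943 cont=28.9891 V=28.9891[hold]; j=1 S=140.4800 intr=0.0000 cont=12.0742 V=12.0742[hold]; j=2 S=206.0290 intr=0.0000 cont=3.2063 V=3.2063[hold]  S*(2)=-
k=1: j=0 S=115.9999 intr=0.6801 cont=20.6953 V=20.6953[hold]; j=1 S=170.1263 intr=0.0000 cont=7.7569 V=7.7569[hold]  S*(1)=-
k=0: j=0 S=140.4800 intr=0.0000 cont=14.3659 V=14.3659[hold]  S*(0)=-

price = 14.3659
boundary = - - - - 65.3111 53.9299 65.3111 79.0940
tree:
14.3659
20.6953 7.7569
28.9891 12.0742 3.2063
39.3104 18.3280 5.5000 0.7696
51.3689 26.9681 9.2795 1.4895 0.0000
62.7501 38.1574 15.3174 2.8826 0.0000 0.0000
72.1479 51.3689 24.5325 5.5787 0.0000 0.0000 0.0000
79.9081 62.7501 37.5860 10.7964 0.0000 0.0000 0.0000 0.0000
86.3160 72.1479 51.3689 20.8943 0.0000 0.0000 0.0000 0.0000 0.0000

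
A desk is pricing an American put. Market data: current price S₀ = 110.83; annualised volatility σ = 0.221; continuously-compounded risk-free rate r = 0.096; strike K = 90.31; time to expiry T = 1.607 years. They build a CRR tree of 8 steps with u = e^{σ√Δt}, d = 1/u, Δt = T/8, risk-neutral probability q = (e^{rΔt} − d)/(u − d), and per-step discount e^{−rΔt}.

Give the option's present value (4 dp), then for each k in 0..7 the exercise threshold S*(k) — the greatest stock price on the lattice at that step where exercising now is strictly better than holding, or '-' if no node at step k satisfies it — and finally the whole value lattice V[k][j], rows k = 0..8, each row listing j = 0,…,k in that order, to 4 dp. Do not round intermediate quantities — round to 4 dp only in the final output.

price = 1.3898
boundary = - - - - 74.5744 67.5418 74.5744 82.3392
tree:
1.3898
2.6631 0.4896
4.9764 1.0324 0.1023
9.0177 2.1386 0.2444 0.0000
15.7356 4.3256 0.5841 0.0000 0.0000
22.7682 8.4608 1.3958 0.0000 0.0000 0.0000
29.1376 15.7356 3.3355 0.0000 0.0000 0.0000 0.0000
34.9063 22.7682 7.9708 0.0000 0.0000 0.0000 0.0000 0.0000
40.1310 29.1376 15.7356 0.0000 0.0000 0.0000 0.0000 0.0000 0.0000

Δt=0.20087, u=1.10412, d=0.90570, q=0.57339, disc=e^(-rΔt)=0.98090
k=8 terminal: V=max(K-S,0) → 40.1310 29.1376 15.7356 0.0000 0.0000 0.0000 0.0000 0.0000 0.0000
k=7: j=0 S=55.4037 intr=34.9063 cont=33.1814 V=34.9063[EX]; j=1 S=67.5418 intr=22.7682 cont=21.0433 V=22.7682[EX]; j=2 S=82.3392 intr=7.9708 cont=6.5848 V=7.9708[EX]; j=3 S=100.3784 intr=0.0000 cont=0.0000 V=0.0000[hold]; j=4 S=122.3698 intr=0.0000 cont=0.0000 V=0.0000[hold]; j=5 S=149.1792 intr=0.0000 cont=0.0000 V=0.0000[hold]; j=6 S=181.8620 intr=0.0000 cont=0.0000 V=0.0000[hold]; j=7 S=221.7052 intr=0.0000 cont=0.0000 V=0.0000[hold]  S*(7)=82.3392
k=6: j=0 S=61.1724 intr=29.1376 cont=27.4127 V=29.1376[EX]; j=1 S=74.5744 intr=15.7356 cont=14.0108 V=15.7356[EX]; j=2 S=90.9125 intr=0.0000 cont=3.3355 V=3.3355[hold]; j=3 S=110.8300 intr=0.0000 cont=0.0000 V=0.0000[hold]; j=4 S=135.1112 intr=0.0000 cont=0.0000 V=0.0000[hold]; j=5 S=164.7119 intr=0.0000 cont=0.0000 V=0.0000[hold]; j=6 S=200.7978 intr=0.0000 cont=0.0000 V=0.0000[hold]  S*(6)=74.5744
k=5: j=0 S=67.5418 intr=22.7682 cont=21.0433 V=22.7682[EX]; j=1 S=82.3392 intr=7.9708 cont=8.4608 V=8.4608[hold]; j=2 S=100.3784 intr=0.0000 cont=1.3958 V=1.3958[hold]; j=3 S=122.3698 intr=0.0000 cont=0.0000 V=0.0000[hold]; j=4 S=149.1792 intr=0.0000 cont=0.0000 V=0.0000[hold]; j=5 S=181.8620 intr=0.0000 cont=0.0000 V=0.0000[hold]  S*(5)=67.5418
k=4: j=0 S=74.5744 intr=15.7356 cont=14.2864 V=15.7356[EX]; j=1 S=90.9125 intr=0.0000 cont=4.3256 V=4.3256[hold]; j=2 S=110.8300 intr=0.0000 cont=0.5841 V=0.5841[hold]; j=3 S=135.1112 intr=0.0000 cont=0.0000 V=0.0000[hold]; j=4 S=164.7119 intr=0.0000 cont=0.0000 V=0.0000[hold]  S*(4)=74.5744
k=3: j=0 S=82.3392 intr=7.9708 cont=9.0177 V=9.0177[hold]; j=1 S=100.3784 intr=0.0000 cont=2.1386 V=2.1386[hold]; j=2 S=122.3698 intr=0.0000 cont=0.2444 V=0.2444[hold]; j=3 S=149.1792 intr=0.0000 cont=0.0000 V=0.0000[hold]  S*(3)=-
k=2: j=0 S=90.9125 intr=0.0000 cont=4.9764 V=4.9764[hold]; j=1 S=110.8300 intr=0.0000 cont=1.0324 V=1.0324[hold]; j=2 S=135.1112 intr=0.0000 cont=0.1023 V=0.1023[hold]  S*(2)=-
k=1: j=0 S=100.3784 intr=0.0000 cont=2.6631 V=2.6631[hold]; j=1 S=122.3698 intr=0.0000 cont=0.4896 V=0.4896[hold]  S*(1)=-
k=0: j=0 S=110.8300 intr=0.0000 cont=1.3898 V=1.3898[hold]  S*(0)=-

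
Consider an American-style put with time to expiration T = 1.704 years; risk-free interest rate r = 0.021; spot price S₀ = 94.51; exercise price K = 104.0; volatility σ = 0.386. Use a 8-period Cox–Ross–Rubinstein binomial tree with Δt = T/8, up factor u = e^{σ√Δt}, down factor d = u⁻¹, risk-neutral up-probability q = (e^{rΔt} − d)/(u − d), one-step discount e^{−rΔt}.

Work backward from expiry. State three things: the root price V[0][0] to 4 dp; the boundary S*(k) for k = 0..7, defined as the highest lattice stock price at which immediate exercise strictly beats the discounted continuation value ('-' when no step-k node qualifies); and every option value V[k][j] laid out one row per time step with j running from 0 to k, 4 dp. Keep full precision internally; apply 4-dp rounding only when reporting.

params: Δt=0.21300 u=1.19500 d=0.83682 q=0.46810 e^(-rΔt)=0.99554
t_8 payoffs: 81.2734 71.5459 57.6547 37.8177 9.4900 0.0000 0.0000 0.0000 0.0000
t_7: node(7,0) S=27.1582 payoff=76.8418 vs cont=76.3776 → 76.8418 [stop]  node(7,1) S=38.7827 payoff=65.2173 vs cont=64.7532 → 65.2173 [stop]  node(7,2) S=55.3827 payoff=48.6173 vs cont=48.1532 → 48.6173 [stop]  node(7,3) S=79.0878 payoff=24.9122 vs cont=24.4480 → 24.9122 [stop]  node(7,4) S=112.9395 payoff=0.0000 vs cont=5.0252 → 5.0252 [wait]  node(7,5) S=161.2805 payoff=0.0000 vs cont=0.0000 → 0.0000 [wait]  node(7,6) S=230.3127 payoff=0.0000 vs cont=0.0000 → 0.0000 [wait]  node(7,7) S=328.8924 payoff=0.0000 vs cont=0.0000 → 0.0000 [wait]  ⇒ S*(7)=79.0878
t_6: node(6,0) S=32.4541 payoff=71.5459 vs cont=71.0817 → 71.5459 [stop]  node(6,1) S=46.3453 payoff=57.6547 vs cont=57.1905 → 57.6547 [stop]  node(6,2) S=66.1823 payoff=37.8177 vs cont=37.3536 → 37.8177 [stop]  node(6,3) S=94.5100 payoff=9.4900 vs cont=15.5335 → 15.5335 [wait]  node(6,4) S=134.9627 payoff=0.0000 vs cont=2.6610 → 2.6610 [wait]  node(6,5) S=192.7302 payoff=0.0000 vs cont=0.0000 → 0.0000 [wait]  node(6,6) S=275.2237 payoff=0.0000 vs cont=0.0000 → 0.0000 [wait]  ⇒ S*(6)=66.1823
t_5: node(5,0) S=38.7827 payoff=65.2173 vs cont=64.7532 → 65.2173 [stop]  node(5,1) S=55.3827 payoff=48.6173 vs cont=48.1532 → 48.6173 [stop]  node(5,2) S=79.0878 payoff=24.9122 vs cont=27.2643 → 27.2643 [wait]  node(5,3) S=112.9395 payoff=0.0000 vs cont=9.4655 → 9.4655 [wait]  node(5,4) S=161.2805 payoff=0.0000 vs cont=1.4091 → 1.4091 [wait]  node(5,5) S=230.3127 payoff=0.0000 vs cont=0.0000 → 0.0000 [wait]  ⇒ S*(5)=55.3827
t_4: node(4,0) S=46.3453 payoff=57.6547 vs cont=57.1905 → 57.6547 [stop]  node(4,1) S=66.1823 payoff=37.8177 vs cont=38.4497 → 38.4497 [wait]  node(4,2) S=94.5100 payoff=9.4900 vs cont=18.8483 → 18.8483 [wait]  node(4,3) S=134.9627 payoff=0.0000 vs cont=5.6689 → 5.6689 [wait]  node(4,4) S=192.7302 payoff=0.0000 vs cont=0.7461 → 0.7461 [wait]  ⇒ S*(4)=46.3453
t_3: node(3,0) S=55.3827 payoff=48.6173 vs cont=48.4477 → 48.6173 [stop]  node(3,1) S=79.0878 payoff=24.9122 vs cont=29.1437 → 29.1437 [wait]  node(3,2) S=112.9395 payoff=0.0000 vs cont=12.6225 → 12.6225 [wait]  node(3,3) S=161.2805 payoff=0.0000 vs cont=3.3496 → 3.3496 [wait]  ⇒ S*(3)=55.3827
t_2: node(2,0) S=66.1823 payoff=37.8177 vs cont=39.3255 → 39.3255 [wait]  node(2,1) S=94.5100 payoff=9.4900 vs cont=21.3146 → 21.3146 [wait]  node(2,2) S=134.9627 payoff=0.0000 vs cont=8.2449 → 8.2449 [wait]  ⇒ S*(2)=-
t_1: node(1,0) S=79.0878 payoff=24.9122 vs cont=30.7568 → 30.7568 [wait]  node(1,1) S=112.9395 payoff=0.0000 vs cont=15.1289 → 15.1289 [wait]  ⇒ S*(1)=-
t_0: node(0,0) S=94.5100 payoff=9.4900 vs cont=23.3368 → 23.3368 [wait]  ⇒ S*(0)=-

price = 23.3368
boundary = - - - 55.3827 46.3453 55.3827 66.1823 79.0878
tree:
23.3368
30.7568 15.1289
39.3255 21.3146 8.2449
48.6173 29.1437 12.6225 3.3496
57.6547 38.4497 18.8483 5.6689 0.7461
65.2173 48.6173 27.2643 9.4655 1.4091 0.0000
71.5459 57.6547 37.8177 15.5335 2.6610 0.0000 0.0000
76.8418 65.2173 48.6173 24.9122 5.0252 0.0000 0.0000 0.0000
81.2734 71.5459 57.6547 37.8177 9.4900 0.0000 0.0000 0.0000 0.0000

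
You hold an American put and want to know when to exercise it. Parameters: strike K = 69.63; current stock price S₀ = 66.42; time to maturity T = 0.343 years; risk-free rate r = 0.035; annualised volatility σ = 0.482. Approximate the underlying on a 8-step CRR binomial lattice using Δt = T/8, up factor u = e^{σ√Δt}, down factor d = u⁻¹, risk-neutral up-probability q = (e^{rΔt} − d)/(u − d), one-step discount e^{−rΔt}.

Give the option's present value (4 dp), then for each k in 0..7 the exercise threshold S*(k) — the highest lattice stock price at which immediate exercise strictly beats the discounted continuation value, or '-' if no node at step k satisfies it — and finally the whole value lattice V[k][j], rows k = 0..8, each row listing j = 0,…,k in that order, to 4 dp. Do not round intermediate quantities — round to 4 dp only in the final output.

price = 9.0554
boundary = - - - - 44.5575 49.2340 54.4014 60.1111
tree:
9.0554
12.2757 5.6308
16.1383 8.1724 2.9232
20.4975 11.5147 4.6143 1.1190
25.0725 15.6560 7.1103 1.9526 0.2287
29.3048 20.3960 10.6225 3.3665 0.4427 0.0000
33.1351 25.0725 15.2286 5.7170 0.8568 0.0000 0.0000
36.6016 29.3048 20.3960 9.5189 1.6584 0.0000 0.0000 0.0000
39.7388 33.1351 25.0725 15.2286 3.2100 0.0000 0.0000 0.0000 0.0000

params: Δt=0.04288 u=1.10495 d=0.90501 q=0.48258 e^(-rΔt)=0.99850
t_8 payoffs: 39.7388 33.1351 25.0725 15.2286 3.2100 0.0000 0.0000 0.0000 0.0000
t_7: node(7,0) S=33.0284 payoff=36.6016 vs cont=36.4972 → 36.6016 [stop]  node(7,1) S=40.3252 payoff=29.3048 vs cont=29.2004 → 29.3048 [stop]  node(7,2) S=49.2340 payoff=20.3960 vs cont=20.2915 → 20.3960 [stop]  node(7,3) S=60.1111 payoff=9.5189 vs cont=9.4145 → 9.5189 [stop]  node(7,4) S=73.3911 payoff=0.0000 vs cont=1.6584 → 1.6584 [wait]  node(7,5) S=89.6050 payoff=0.0000 vs cont=0.0000 → 0.0000 [wait]  node(7,6) S=109.4009 payoff=0.0000 vs cont=0.0000 → 0.0000 [wait]  node(7,7) S=133.5703 payoff=0.0000 vs cont=0.0000 → 0.0000 [wait]  ⇒ S*(7)=60.1111
t_6: node(6,0) S=36.4949 payoff=33.1351 vs cont=33.0307 → 33.1351 [stop]  node(6,1) S=44.5575 payoff=25.0725 vs cont=24.9681 → 25.0725 [stop]  node(6,2) S=54.4014 payoff=15.2286 vs cont=15.1242 → 15.2286 [stop]  node(6,3) S=66.4200 payoff=3.2100 vs cont=5.7170 → 5.7170 [wait]  node(6,4) S=81.0938 payoff=0.0000 vs cont=0.8568 → 0.8568 [wait]  node(6,5) S=99.0094 payoff=0.0000 vs cont=0.0000 → 0.0000 [wait]  node(6,6) S=120.8831 payoff=0.0000 vs cont=0.0000 → 0.0000 [wait]  ⇒ S*(6)=54.4014
t_5: node(5,0) S=40.3252 payoff=29.3048 vs cont=29.2004 → 29.3048 [stop]  node(5,1) S=49.2340 payoff=20.3960 vs cont=20.2915 → 20.3960 [stop]  node(5,2) S=60.1111 payoff=9.5189 vs cont=10.6225 → 10.6225 [wait]  node(5,3) S=73.3911 payoff=0.0000 vs cont=3.3665 → 3.3665 [wait]  node(5,4) S=89.6050 payoff=0.0000 vs cont=0.4427 → 0.4427 [wait]  node(5,5) S=109.4009 payoff=0.0000 vs cont=0.0000 → 0.0000 [wait]  ⇒ S*(5)=49.2340
t_4: node(4,0) S=44.5575 payoff=25.0725 vs cont=24.9681 → 25.0725 [stop]  node(4,1) S=54.4014 payoff=15.2286 vs cont=15.6560 → 15.6560 [wait]  node(4,2) S=66.4200 payoff=3.2100 vs cont=7.1103 → 7.1103 [wait]  node(4,3) S=81.0938 payoff=0.0000 vs cont=1.9526 → 1.9526 [wait]  node(4,4) S=99.0094 payoff=0.0000 vs cont=0.2287 → 0.2287 [wait]  ⇒ S*(4)=44.5575
t_3: node(3,0) S=49.2340 payoff=20.3960 vs cont=20.4975 → 20.4975 [wait]  node(3,1) S=60.1111 payoff=9.5189 vs cont=11.5147 → 11.5147 [wait]  node(3,2) S=73.3911 payoff=0.0000 vs cont=4.6143 → 4.6143 [wait]  node(3,3) S=89.6050 payoff=0.0000 vs cont=1.1190 → 1.1190 [wait]  ⇒ S*(3)=-
t_2: node(2,0) S=54.4014 payoff=15.2286 vs cont=16.1383 → 16.1383 [wait]  node(2,1) S=66.4200 payoff=3.2100 vs cont=8.1724 → 8.1724 [wait]  node(2,2) S=81.0938 payoff=0.0000 vs cont=2.9232 → 2.9232 [wait]  ⇒ S*(2)=-
t_1: node(1,0) S=60.1111 payoff=9.5189 vs cont=12.2757 → 12.2757 [wait]  node(1,1) S=73.3911 payoff=0.0000 vs cont=5.6308 → 5.6308 [wait]  ⇒ S*(1)=-
t_0: node(0,0) S=66.4200 payoff=3.2100 vs cont=9.0554 → 9.0554 [wait]  ⇒ S*(0)=-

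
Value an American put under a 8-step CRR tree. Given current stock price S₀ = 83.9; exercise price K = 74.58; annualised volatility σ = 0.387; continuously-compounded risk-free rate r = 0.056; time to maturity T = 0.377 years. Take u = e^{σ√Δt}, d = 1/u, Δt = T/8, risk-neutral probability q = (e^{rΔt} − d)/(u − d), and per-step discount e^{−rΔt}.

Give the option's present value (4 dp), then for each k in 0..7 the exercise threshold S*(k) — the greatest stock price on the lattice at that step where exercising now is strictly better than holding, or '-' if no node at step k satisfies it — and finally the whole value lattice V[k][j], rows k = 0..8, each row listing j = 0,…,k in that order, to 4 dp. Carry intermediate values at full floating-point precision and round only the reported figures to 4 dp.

Δt=0.04713  u=1.08764  d=0.91942  q=0.49472  discount=0.99736
step 8 (expiry): payoffs max(K−S,0) = 31.7372 23.8986 14.6258 3.6564 0.0000 0.0000 0.0000 0.0000 0.0000
step 7: (k=7,j=0): S=46.5975, (K−S)⁺=27.9825, hold=27.7859 ⇒ V=27.9825 exercise | (k=7,j=1): S=55.1232, (K−S)⁺=19.4568, hold=19.2603 ⇒ V=19.4568 exercise | (k=7,j=2): S=65.2087, (K−S)⁺=9.3713, hold=9.1748 ⇒ V=9.3713 exercise | (k=7,j=3): S=77.1394, (K−S)⁺=0.0000, hold=1.8426 ⇒ V=1.8426 continue | (k=7,j=4): S=91.2531, (K−S)⁺=0.0000, hold=0.0000 ⇒ V=0.0000 continue | (k=7,j=5): S=107.9490, (K−S)⁺=0.0000, hold=0.0000 ⇒ V=0.0000 continue | (k=7,j=6): S=127.6997, (K−S)⁺=0.0000, hold=0.0000 ⇒ V=0.0000 continue | (k=7,j=7): S=151.0640, (K−S)⁺=0.0000, hold=0.0000 ⇒ V=0.0000 continue  boundary S*=65.2087
step 6: (k=6,j=0): S=50.6814, (K−S)⁺=23.8986, hold=23.7020 ⇒ V=23.8986 exercise | (k=6,j=1): S=59.9542, (K−S)⁺=14.6258, hold=14.4292 ⇒ V=14.6258 exercise | (k=6,j=2): S=70.9236, (K−S)⁺=3.6564, hold=5.6319 ⇒ V=5.6319 continue | (k=6,j=3): S=83.9000, (K−S)⁺=0.0000, hold=0.9286 ⇒ V=0.9286 continue | (k=6,j=4): S=99.2506, (K−S)⁺=0.0000, hold=0.0000 ⇒ V=0.0000 continue | (k=6,j=5): S=117.4098, (K−S)⁺=0.0000, hold=0.0000 ⇒ V=0.0000 continue | (k=6,j=6): S=138.8914, (K−S)⁺=0.0000, hold=0.0000 ⇒ V=0.0000 continue  boundary S*=59.9542
step 5: (k=5,j=0): S=55.1232, (K−S)⁺=19.4568, hold=19.2603 ⇒ V=19.4568 exercise | (k=5,j=1): S=65.2087, (K−S)⁺=9.3713, hold=10.1495 ⇒ V=10.1495 continue | (k=5,j=2): S=77.1394, (K−S)⁺=0.0000, hold=3.2964 ⇒ V=3.2964 continue | (k=5,j=3): S=91.2531, (K−S)⁺=0.0000, hold=0.4680 ⇒ V=0.4680 continue | (k=5,j=4): S=107.9490, (K−S)⁺=0.0000, hold=0.0000 ⇒ V=0.0000 continue | (k=5,j=5): S=127.6997, (K−S)⁺=0.0000, hold=0.0000 ⇒ V=0.0000 continue  boundary S*=55.1232
step 4: (k=4,j=0): S=59.9542, (K−S)⁺=14.6258, hold=14.8132 ⇒ V=14.8132 continue | (k=4,j=1): S=70.9236, (K−S)⁺=3.6564, hold=6.7413 ⇒ V=6.7413 continue | (k=4,j=2): S=83.9000, (K−S)⁺=0.0000, hold=1.8921 ⇒ V=1.8921 continue | (k=4,j=3): S=99.2506, (K−S)⁺=0.0000, hold=0.2358 ⇒ V=0.2358 continue | (k=4,j=4): S=117.4098, (K−S)⁺=0.0000, hold=0.0000 ⇒ V=0.0000 continue  boundary S*=-
step 3: (k=3,j=0): S=65.2087, (K−S)⁺=9.3713, hold=10.7914 ⇒ V=10.7914 continue | (k=3,j=1): S=77.1394, (K−S)⁺=0.0000, hold=4.3309 ⇒ V=4.3309 continue | (k=3,j=2): S=91.2531, (K−S)⁺=0.0000, hold=1.0699 ⇒ V=1.0699 continue | (k=3,j=3): S=107.9490, (K−S)⁺=0.0000, hold=0.1188 ⇒ V=0.1188 continue  boundary S*=-
step 2: (k=2,j=0): S=70.9236, (K−S)⁺=3.6564, hold=7.5752 ⇒ V=7.5752 continue | (k=2,j=1): S=83.9000, (K−S)⁺=0.0000, hold=2.7104 ⇒ V=2.7104 continue | (k=2,j=2): S=99.2506, (K−S)⁺=0.0000, hold=0.5978 ⇒ V=0.5978 continue  boundary S*=-
step 1: (k=1,j=0): S=77.1394, (K−S)⁺=0.0000, hold=5.1549 ⇒ V=5.1549 continue | (k=1,j=1): S=91.2531, (K−S)⁺=0.0000, hold=1.6609 ⇒ V=1.6609 continue  boundary S*=-
step 0: (k=0,j=0): S=83.9000, (K−S)⁺=0.0000, hold=3.4173 ⇒ V=3.4173 continue  boundary S*=-

price = 3.4173
boundary = - - - - - 55.1232 59.9542 65.2087
tree:
3.4173
5.1549 1.6609
7.5752 2.7104 0.5978
10.7914 4.3309 1.0699 0.1188
14.8132 6.7413 1.8921 0.2358 0.0000
19.4568 10.1495 3.2964 0.4680 0.0000 0.0000
23.8986 14.6258 5.6319 0.9286 0.0000 0.0000 0.0000
27.9825 19.4568 9.3713 1.8426 0.0000 0.0000 0.0000 0.0000
31.7372 23.8986 14.6258 3.6564 0.0000 0.0000 0.0000 0.0000 0.0000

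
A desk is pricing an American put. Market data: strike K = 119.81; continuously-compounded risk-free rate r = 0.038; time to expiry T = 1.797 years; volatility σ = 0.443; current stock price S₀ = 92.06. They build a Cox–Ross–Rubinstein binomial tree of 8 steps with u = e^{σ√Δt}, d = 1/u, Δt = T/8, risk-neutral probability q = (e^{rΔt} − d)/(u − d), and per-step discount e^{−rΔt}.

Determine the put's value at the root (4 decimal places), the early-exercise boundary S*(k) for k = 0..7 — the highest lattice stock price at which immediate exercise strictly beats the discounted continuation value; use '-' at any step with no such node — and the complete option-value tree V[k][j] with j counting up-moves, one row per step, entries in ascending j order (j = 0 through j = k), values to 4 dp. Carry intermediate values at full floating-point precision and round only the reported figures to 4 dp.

price = 37.2117
boundary = - - 60.4928 49.0366 60.4928 49.0366 60.4928 74.6255
tree:
37.2117
47.7100 25.9579
59.3172 35.3877 15.7126
70.7734 46.6769 23.2012 7.4868
80.0601 59.3172 33.1612 12.3026 2.1488
87.5880 70.7734 45.5013 19.7392 4.0734 0.0000
93.6903 80.0601 59.3172 30.6274 7.7219 0.0000 0.0000
98.6369 87.5880 70.7734 45.1845 14.6384 0.0000 0.0000 0.0000
102.6467 93.6903 80.0601 59.3172 27.7500 0.0000 0.0000 0.0000 0.0000

Δt=0.22462  u=1.23363  d=0.81062  q=0.46797  discount=0.99150
step 8 (expiry): payoffs max(K−S,0) = 102.6467 93.6903 80.0601 59.3172 27.7500 0.0000 0.0000 0.0000 0.0000
step 7: (k=7,j=0): S=21.1731, (K−S)⁺=98.6369, hold=97.6185 ⇒ V=98.6369 exercise | (k=7,j=1): S=32.2220, (K−S)⁺=87.5880, hold=86.5697 ⇒ V=87.5880 exercise | (k=7,j=2): S=49.0366, (K−S)⁺=70.7734, hold=69.7551 ⇒ V=70.7734 exercise | (k=7,j=3): S=74.6255, (K−S)⁺=45.1845, hold=44.1662 ⇒ V=45.1845 exercise | (k=7,j=4): S=113.5677, (K−S)⁺=6.2423, hold=14.6384 ⇒ V=14.6384 continue | (k=7,j=5): S=172.8311, (K−S)⁺=0.0000, hold=0.0000 ⇒ V=0.0000 continue | (k=7,j=6): S=263.0203, (K−S)⁺=0.0000, hold=0.0000 ⇒ V=0.0000 continue | (k=7,j=7): S=400.2734, (K−S)⁺=0.0000, hold=0.0000 ⇒ V=0.0000 continue  boundary S*=74.6255
step 6: (k=6,j=0): S=26.1197, (K−S)⁺=93.6903, hold=92.6719 ⇒ V=93.6903 exercise | (k=6,j=1): S=39.7499, (K−S)⁺=80.0601, hold=79.0418 ⇒ V=80.0601 exercise | (k=6,j=2): S=60.4928, (K−S)⁺=59.3172, hold=58.2989 ⇒ V=59.3172 exercise | (k=6,j=3): S=92.0600, (K−S)⁺=27.7500, hold=30.6274 ⇒ V=30.6274 continue | (k=6,j=4): S=140.1001, (K−S)⁺=0.0000, hold=7.7219 ⇒ V=7.7219 continue | (k=6,j=5): S=213.2091, (K−S)⁺=0.0000, hold=0.0000 ⇒ V=0.0000 continue | (k=6,j=6): S=324.4688, (K−S)⁺=0.0000, hold=0.0000 ⇒ V=0.0000 continue  boundary S*=60.4928
step 5: (k=5,j=0): S=32.2220, (K−S)⁺=87.5880, hold=86.5697 ⇒ V=87.5880 exercise | (k=5,j=1): S=49.0366, (K−S)⁺=70.7734, hold=69.7551 ⇒ V=70.7734 exercise | (k=5,j=2): S=74.6255, (K−S)⁺=45.1845, hold=45.5013 ⇒ V=45.5013 continue | (k=5,j=3): S=113.5677, (K−S)⁺=6.2423, hold=19.7392 ⇒ V=19.7392 continue | (k=5,j=4): S=172.8311, (K−S)⁺=0.0000, hold=4.0734 ⇒ V=4.0734 continue | (k=5,j=5): S=263.0203, (K−S)⁺=0.0000, hold=0.0000 ⇒ V=0.0000 continue  boundary S*=49.0366
step 4: (k=4,j=0): S=39.7499, (K−S)⁺=80.0601, hold=79.0418 ⇒ V=80.0601 exercise | (k=4,j=1): S=60.4928, (K−S)⁺=59.3172, hold=58.4459 ⇒ V=59.3172 exercise | (k=4,j=2): S=92.0600, (K−S)⁺=27.7500, hold=33.1612 ⇒ V=33.1612 continue | (k=4,j=3): S=140.1001, (K−S)⁺=0.0000, hold=12.3026 ⇒ V=12.3026 continue | (k=4,j=4): S=213.2091, (K−S)⁺=0.0000, hold=2.1488 ⇒ V=2.1488 continue  boundary S*=60.4928
step 3: (k=3,j=0): S=49.0366, (K−S)⁺=70.7734, hold=69.7551 ⇒ V=70.7734 exercise | (k=3,j=1): S=74.6255, (K−S)⁺=45.1845, hold=46.6769 ⇒ V=46.6769 continue | (k=3,j=2): S=113.5677, (K−S)⁺=6.2423, hold=23.2012 ⇒ V=23.2012 continue | (k=3,j=3): S=172.8311, (K−S)⁺=0.0000, hold=7.4868 ⇒ V=7.4868 continue  boundary S*=49.0366
step 2: (k=2,j=0): S=60.4928, (K−S)⁺=59.3172, hold=58.9914 ⇒ V=59.3172 exercise | (k=2,j=1): S=92.0600, (K−S)⁺=27.7500, hold=35.3877 ⇒ V=35.3877 continue | (k=2,j=2): S=140.1001, (K−S)⁺=0.0000, hold=15.7126 ⇒ V=15.7126 continue  boundary S*=60.4928
step 1: (k=1,j=0): S=74.6255, (K−S)⁺=45.1845, hold=47.7100 ⇒ V=47.7100 continue | (k=1,j=1): S=113.5677, (K−S)⁺=6.2423, hold=25.9579 ⇒ V=25.9579 continue  boundary S*=-
step 0: (k=0,j=0): S=92.0600, (K−S)⁺=27.7500, hold=37.2117 ⇒ V=37.2117 continue  boundary S*=-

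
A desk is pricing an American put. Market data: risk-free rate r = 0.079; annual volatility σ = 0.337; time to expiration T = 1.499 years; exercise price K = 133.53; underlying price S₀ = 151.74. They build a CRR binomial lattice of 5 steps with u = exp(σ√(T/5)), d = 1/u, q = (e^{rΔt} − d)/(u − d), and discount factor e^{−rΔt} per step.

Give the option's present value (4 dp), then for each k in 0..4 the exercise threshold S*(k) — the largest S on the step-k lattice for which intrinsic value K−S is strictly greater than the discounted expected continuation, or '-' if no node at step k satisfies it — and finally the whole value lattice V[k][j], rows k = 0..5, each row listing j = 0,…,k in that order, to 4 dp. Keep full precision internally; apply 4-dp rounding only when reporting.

Δt=0.29980  u=1.20264  d=0.83150  q=0.51858  discount=0.97659
step 5 (expiry): payoffs max(K−S,0) = 73.2160 46.2950 7.3578 0.0000 0.0000 0.0000
step 4: (k=4,j=0): S=72.5361, (K−S)⁺=60.9939, hold=57.8685 ⇒ V=60.9939 exercise | (k=4,j=1): S=104.9125, (K−S)⁺=28.6175, hold=25.4921 ⇒ V=28.6175 exercise | (k=4,j=2): S=151.7400, (K−S)⁺=0.0000, hold=3.4593 ⇒ V=3.4593 continue | (k=4,j=3): S=219.4689, (K−S)⁺=0.0000, hold=0.0000 ⇒ V=0.0000 continue | (k=4,j=4): S=317.4284, (K−S)⁺=0.0000, hold=0.0000 ⇒ V=0.0000 continue  boundary S*=104.9125
step 3: (k=3,j=0): S=87.2350, (K−S)⁺=46.2950, hold=43.1696 ⇒ V=46.2950 exercise | (k=3,j=1): S=126.1722, (K−S)⁺=7.3578, hold=15.2066 ⇒ V=15.2066 continue | (k=3,j=2): S=182.4889, (K−S)⁺=0.0000, hold=1.6264 ⇒ V=1.6264 continue | (k=3,j=3): S=263.9425, (K−S)⁺=0.0000, hold=0.0000 ⇒ V=0.0000 continue  boundary S*=87.2350
step 2: (k=2,j=0): S=104.9125, (K−S)⁺=28.6175, hold=29.4670 ⇒ V=29.4670 continue | (k=2,j=1): S=151.7400, (K−S)⁺=0.0000, hold=7.9731 ⇒ V=7.9731 continue | (k=2,j=2): S=219.4689, (K−S)⁺=0.0000, hold=0.7647 ⇒ V=0.7647 continue  boundary S*=-
step 1: (k=1,j=0): S=126.1722, (K−S)⁺=7.3578, hold=17.8920 ⇒ V=17.8920 continue | (k=1,j=1): S=182.4889, (K−S)⁺=0.0000, hold=4.1359 ⇒ V=4.1359 continue  boundary S*=-
step 0: (k=0,j=0): S=151.7400, (K−S)⁺=0.0000, hold=10.5066 ⇒ V=10.5066 continue  boundary S*=-

price = 10.5066
boundary = - - - 87.2350 104.9125
tree:
10.5066
17.8920 4.1359
29.4670 7.9731 0.7647
46.2950 15.2066 1.6264 0.0000
60.9939 28.6175 3.4593 0.0000 0.0000
73.2160 46.2950 7.3578 0.0000 0.0000 0.0000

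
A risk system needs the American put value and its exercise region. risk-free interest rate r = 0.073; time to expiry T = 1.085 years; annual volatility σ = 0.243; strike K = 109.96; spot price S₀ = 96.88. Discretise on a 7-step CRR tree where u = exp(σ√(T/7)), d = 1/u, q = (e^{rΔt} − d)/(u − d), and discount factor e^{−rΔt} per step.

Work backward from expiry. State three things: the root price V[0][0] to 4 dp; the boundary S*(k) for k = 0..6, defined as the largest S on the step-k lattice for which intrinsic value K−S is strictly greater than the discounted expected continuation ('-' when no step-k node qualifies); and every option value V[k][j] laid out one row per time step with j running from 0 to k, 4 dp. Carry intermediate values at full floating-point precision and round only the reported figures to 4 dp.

price = 14.8761
boundary = - 88.0411 80.0086 88.0411 80.0086 88.0411 96.8800
tree:
14.8761
21.9189 9.0828
29.9514 14.3772 4.6831
37.2510 21.9189 8.1405 1.7834
43.8846 29.9514 13.6797 3.5084 0.3249
49.9130 37.2510 21.9189 6.8231 0.7075 0.0000
55.3914 43.8846 29.9514 13.0800 1.5403 0.0000 0.0000
60.3700 49.9130 37.2510 21.9189 3.3537 0.0000 0.0000 0.0000

Δt=0.15500  u=1.10039  d=0.90876  q=0.53548  discount=0.98875
step 7 (expiry): payoffs max(K−S,0) = 60.3700 49.9130 37.2510 21.9189 3.3537 0.0000 0.0000 0.0000
step 6: (k=6,j=0): S=54.5686, (K−S)⁺=55.3914, hold=54.1543 ⇒ V=55.3914 exercise | (k=6,j=1): S=66.0754, (K−S)⁺=43.8846, hold=42.6474 ⇒ V=43.8846 exercise | (k=6,j=2): S=80.0086, (K−S)⁺=29.9514, hold=28.7142 ⇒ V=29.9514 exercise | (k=6,j=3): S=96.8800, (K−S)⁺=13.0800, hold=11.8428 ⇒ V=13.0800 exercise | (k=6,j=4): S=117.3090, (K−S)⁺=0.0000, hold=1.5403 ⇒ V=1.5403 continue | (k=6,j=5): S=142.0458, (K−S)⁺=0.0000, hold=0.0000 ⇒ V=0.0000 continue | (k=6,j=6): S=171.9989, (K−S)⁺=0.0000, hold=0.0000 ⇒ V=0.0000 continue  boundary S*=96.8800
step 5: (k=5,j=0): S=60.0470, (K−S)⁺=49.9130, hold=48.6758 ⇒ V=49.9130 exercise | (k=5,j=1): S=72.7090, (K−S)⁺=37.2510, hold=36.0138 ⇒ V=37.2510 exercise | (k=5,j=2): S=88.0411, (K−S)⁺=21.9189, hold=20.6817 ⇒ V=21.9189 exercise | (k=5,j=3): S=106.6063, (K−S)⁺=3.3537, hold=6.8231 ⇒ V=6.8231 continue | (k=5,j=4): S=129.0862, (K−S)⁺=0.0000, hold=0.7075 ⇒ V=0.7075 continue | (k=5,j=5): S=156.3065, (K−S)⁺=0.0000, hold=0.0000 ⇒ V=0.0000 continue  boundary S*=88.0411
step 4: (k=4,j=0): S=66.0754, (K−S)⁺=43.8846, hold=42.6474 ⇒ V=43.8846 exercise | (k=4,j=1): S=80.0086, (K−S)⁺=29.9514, hold=28.7142 ⇒ V=29.9514 exercise | (k=4,j=2): S=96.8800, (K−S)⁺=13.0800, hold=13.6797 ⇒ V=13.6797 continue | (k=4,j=3): S=117.3090, (K−S)⁺=0.0000, hold=3.5084 ⇒ V=3.5084 continue | (k=4,j=4): S=142.0458, (K−S)⁺=0.0000, hold=0.3249 ⇒ V=0.3249 continue  boundary S*=80.0086
step 3: (k=3,j=0): S=72.7090, (K−S)⁺=37.2510, hold=36.0138 ⇒ V=37.2510 exercise | (k=3,j=1): S=88.0411, (K−S)⁺=21.9189, hold=20.9992 ⇒ V=21.9189 exercise | (k=3,j=2): S=106.6063, (K−S)⁺=3.3537, hold=8.1405 ⇒ V=8.1405 continue | (k=3,j=3): S=129.0862, (K−S)⁺=0.0000, hold=1.7834 ⇒ V=1.7834 continue  boundary S*=88.0411
step 2: (k=2,j=0): S=80.0086, (K−S)⁺=29.9514, hold=28.7142 ⇒ V=29.9514 exercise | (k=2,j=1): S=96.8800, (K−S)⁺=13.0800, hold=14.3772 ⇒ V=14.3772 continue | (k=2,j=2): S=117.3090, (K−S)⁺=0.0000, hold=4.6831 ⇒ V=4.6831 continue  boundary S*=80.0086
step 1: (k=1,j=0): S=88.0411, (K−S)⁺=21.9189, hold=21.3685 ⇒ V=21.9189 exercise | (k=1,j=1): S=106.6063, (K−S)⁺=3.3537, hold=9.0828 ⇒ V=9.0828 continue  boundary S*=88.0411
step 0: (k=0,j=0): S=96.8800, (K−S)⁺=13.0800, hold=14.8761 ⇒ V=14.8761 continue  boundary S*=-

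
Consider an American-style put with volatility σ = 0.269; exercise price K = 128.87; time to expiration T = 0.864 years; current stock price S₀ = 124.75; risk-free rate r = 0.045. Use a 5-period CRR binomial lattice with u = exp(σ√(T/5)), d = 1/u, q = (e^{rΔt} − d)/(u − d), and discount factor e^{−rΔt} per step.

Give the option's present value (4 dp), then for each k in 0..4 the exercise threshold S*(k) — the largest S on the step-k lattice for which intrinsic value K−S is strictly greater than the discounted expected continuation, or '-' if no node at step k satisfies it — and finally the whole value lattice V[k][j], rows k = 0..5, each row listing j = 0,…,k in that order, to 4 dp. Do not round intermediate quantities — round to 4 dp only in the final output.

Δt=0.17280, u=1.11831, d=0.89420, q=0.50691, disc=e^(-rΔt)=0.99225
k=5 terminal: V=max(K-S,0) → 57.5479 39.6729 17.3180 0.0000 0.0000 0.0000
k=4: j=0 S=79.7604 intr=49.1096 cont=48.1114 V=49.1096[EX]; j=1 S=99.7502 intr=29.1198 cont=28.1216 V=29.1198[EX]; j=2 S=124.7500 intr=4.1200 cont=8.4733 V=8.4733[hold]; j=3 S=156.0153 intr=0.0000 cont=0.0000 V=0.0000[hold]; j=4 S=195.1164 intr=0.0000 cont=0.0000 V=0.0000[hold]  S*(4)=99.7502
k=3: j=0 S=89.1971 intr=39.6729 cont=38.6747 V=39.6729[EX]; j=1 S=111.5520 intr=17.3180 cont=18.5094 V=18.5094[hold]; j=2 S=139.5095 intr=0.0000 cont=4.1457 V=4.1457[hold]; j=3 S=174.4739 intr=0.0000 cont=0.0000 V=0.0000[hold]  S*(3)=89.1971
k=2: j=0 S=99.7502 intr=29.1198 cont=28.7208 V=29.1198[EX]; j=1 S=124.7500 intr=4.1200 cont=11.1414 V=11.1414[hold]; j=2 S=156.0153 intr=0.0000 cont=2.0284 V=2.0284[hold]  S*(2)=99.7502
k=1: j=0 S=111.5520 intr=17.3180 cont=19.8515 V=19.8515[hold]; j=1 S=139.5095 intr=0.0000 cont=6.4715 V=6.4715[hold]  S*(1)=-
k=0: j=0 S=124.7500 intr=4.1200 cont=12.9678 V=12.9678[hold]  S*(0)=-

price = 12.9678
boundary = - - 99.7502 89.1971 99.7502
tree:
12.9678
19.8515 6.4715
29.1198 11.1414 2.0284
39.6729 18.5094 4.1457 0.0000
49.1096 29.1198 8.4733 0.0000 0.0000
57.5479 39.6729 17.3180 0.0000 0.0000 0.0000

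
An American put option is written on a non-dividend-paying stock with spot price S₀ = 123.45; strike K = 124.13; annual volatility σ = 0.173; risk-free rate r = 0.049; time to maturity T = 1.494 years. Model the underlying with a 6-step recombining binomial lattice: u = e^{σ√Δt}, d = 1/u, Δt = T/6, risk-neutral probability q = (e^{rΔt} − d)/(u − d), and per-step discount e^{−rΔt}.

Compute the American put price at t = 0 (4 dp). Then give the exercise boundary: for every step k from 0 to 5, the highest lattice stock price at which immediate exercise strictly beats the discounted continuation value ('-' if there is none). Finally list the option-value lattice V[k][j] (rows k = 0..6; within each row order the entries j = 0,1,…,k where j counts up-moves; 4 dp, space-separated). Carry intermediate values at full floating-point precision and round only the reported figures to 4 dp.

price = 7.4524
boundary = - - 103.8744 95.2834 103.8744 113.2400
tree:
7.4524
12.5295 3.4556
20.2556 6.4738 1.0579
28.8466 11.7357 2.3036 0.0600
36.7271 20.2556 5.0113 0.1347 0.0000
43.9558 28.8466 10.8900 0.3027 0.0000 0.0000
50.5866 36.7271 20.2556 0.6800 0.0000 0.0000 0.0000

Δt=0.24900  u=1.09016  d=0.91729  q=0.54944  discount=0.98787
step 6 (expiry): payoffs max(K−S,0) = 50.5866 36.7271 20.2556 0.6800 0.0000 0.0000 0.0000
step 5: (k=5,j=0): S=80.1742, (K−S)⁺=43.9558, hold=42.4505 ⇒ V=43.9558 exercise | (k=5,j=1): S=95.2834, (K−S)⁺=28.8466, hold=27.3413 ⇒ V=28.8466 exercise | (k=5,j=2): S=113.2400, (K−S)⁺=10.8900, hold=9.3847 ⇒ V=10.8900 exercise | (k=5,j=3): S=134.5806, (K−S)⁺=0.0000, hold=0.3027 ⇒ V=0.3027 continue | (k=5,j=4): S=159.9429, (K−S)⁺=0.0000, hold=0.0000 ⇒ V=0.0000 continue | (k=5,j=5): S=190.0848, (K−S)⁺=0.0000, hold=0.0000 ⇒ V=0.0000 continue  boundary S*=113.2400
step 4: (k=4,j=0): S=87.4029, (K−S)⁺=36.7271, hold=35.2218 ⇒ V=36.7271 exercise | (k=4,j=1): S=103.8744, (K−S)⁺=20.2556, hold=18.7503 ⇒ V=20.2556 exercise | (k=4,j=2): S=123.4500, (K−S)⁺=0.6800, hold=5.0113 ⇒ V=5.0113 continue | (k=4,j=3): S=146.7147, (K−S)⁺=0.0000, hold=0.1347 ⇒ V=0.1347 continue | (k=4,j=4): S=174.3637, (K−S)⁺=0.0000, hold=0.0000 ⇒ V=0.0000 continue  boundary S*=103.8744
step 3: (k=3,j=0): S=95.2834, (K−S)⁺=28.8466, hold=27.3413 ⇒ V=28.8466 exercise | (k=3,j=1): S=113.2400, (K−S)⁺=10.8900, hold=11.7357 ⇒ V=11.7357 continue | (k=3,j=2): S=134.5806, (K−S)⁺=0.0000, hold=2.3036 ⇒ V=2.3036 continue | (k=3,j=3): S=159.9429, (K−S)⁺=0.0000, hold=0.0600 ⇒ V=0.0600 continue  boundary S*=95.2834
step 2: (k=2,j=0): S=103.8744, (K−S)⁺=20.2556, hold=19.2093 ⇒ V=20.2556 exercise | (k=2,j=1): S=123.4500, (K−S)⁺=0.6800, hold=6.4738 ⇒ V=6.4738 continue | (k=2,j=2): S=146.7147, (K−S)⁺=0.0000, hold=1.0579 ⇒ V=1.0579 continue  boundary S*=103.8744
step 1: (k=1,j=0): S=113.2400, (K−S)⁺=10.8900, hold=12.5295 ⇒ V=12.5295 continue | (k=1,j=1): S=134.5806, (K−S)⁺=0.0000, hold=3.4556 ⇒ V=3.4556 continue  boundary S*=-
step 0: (k=0,j=0): S=123.4500, (K−S)⁺=0.6800, hold=7.4524 ⇒ V=7.4524 continue  boundary S*=-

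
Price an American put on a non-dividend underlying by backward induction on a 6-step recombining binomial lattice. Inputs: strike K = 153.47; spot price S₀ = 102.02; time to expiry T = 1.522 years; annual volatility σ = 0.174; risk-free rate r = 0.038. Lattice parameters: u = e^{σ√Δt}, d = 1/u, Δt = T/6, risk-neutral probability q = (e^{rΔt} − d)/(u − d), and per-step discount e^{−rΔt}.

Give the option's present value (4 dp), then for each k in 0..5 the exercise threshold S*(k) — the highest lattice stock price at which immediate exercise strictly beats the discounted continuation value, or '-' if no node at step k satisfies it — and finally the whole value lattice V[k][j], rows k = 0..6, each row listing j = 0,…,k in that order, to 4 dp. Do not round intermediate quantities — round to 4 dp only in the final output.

price = 51.4500
boundary = 102.0200 111.3640 121.5639 111.3640 121.5639 132.6980
tree:
51.4500
60.0100 42.1060
67.8518 51.4500 31.9061
75.0357 60.0100 42.1060 20.9304
81.6167 67.8518 51.4500 31.9061 11.7054
87.6456 75.0357 60.0100 42.1060 20.7720 3.9835
93.1686 81.6167 67.8518 51.4500 31.9061 8.6181 0.0000

Δt=0.25367  u=1.09159  d=0.91609  q=0.53330  discount=0.99041
step 6 (expiry): payoffs max(K−S,0) = 93.1686 81.6167 67.8518 51.4500 31.9061 8.6181 0.0000
step 5: (k=5,j=0): S=65.8244, (K−S)⁺=87.6456, hold=86.1734 ⇒ V=87.6456 exercise | (k=5,j=1): S=78.4343, (K−S)⁺=75.0357, hold=73.5634 ⇒ V=75.0357 exercise | (k=5,j=2): S=93.4600, (K−S)⁺=60.0100, hold=58.5378 ⇒ V=60.0100 exercise | (k=5,j=3): S=111.3640, (K−S)⁺=42.1060, hold=40.6337 ⇒ V=42.1060 exercise | (k=5,j=4): S=132.6980, (K−S)⁺=20.7720, hold=19.2998 ⇒ V=20.7720 exercise | (k=5,j=5): S=158.1189, (K−S)⁺=0.0000, hold=3.9835 ⇒ V=3.9835 continue  boundary S*=132.6980
step 4: (k=4,j=0): S=71.8533, (K−S)⁺=81.6167, hold=80.1445 ⇒ V=81.6167 exercise | (k=4,j=1): S=85.6182, (K−S)⁺=67.8518, hold=66.3796 ⇒ V=67.8518 exercise | (k=4,j=2): S=102.0200, (K−S)⁺=51.4500, hold=49.9778 ⇒ V=51.4500 exercise | (k=4,j=3): S=121.5639, (K−S)⁺=31.9061, hold=30.4338 ⇒ V=31.9061 exercise | (k=4,j=4): S=144.8519, (K−S)⁺=8.6181, hold=11.7054 ⇒ V=11.7054 continue  boundary S*=121.5639
step 3: (k=3,j=0): S=78.4343, (K−S)⁺=75.0357, hold=73.5634 ⇒ V=75.0357 exercise | (k=3,j=1): S=93.4600, (K−S)⁺=60.0100, hold=58.5378 ⇒ V=60.0100 exercise | (k=3,j=2): S=111.3640, (K−S)⁺=42.1060, hold=40.6337 ⇒ V=42.1060 exercise | (k=3,j=3): S=132.6980, (K−S)⁺=20.7720, hold=20.9304 ⇒ V=20.9304 continue  boundary S*=111.3640
step 2: (k=2,j=0): S=85.6182, (K−S)⁺=67.8518, hold=66.3796 ⇒ V=67.8518 exercise | (k=2,j=1): S=102.0200, (K−S)⁺=51.4500, hold=49.9778 ⇒ V=51.4500 exercise | (k=2,j=2): S=121.5639, (K−S)⁺=31.9061, hold=30.5175 ⇒ V=31.9061 exercise  boundary S*=121.5639
step 1: (k=1,j=0): S=93.4600, (K−S)⁺=60.0100, hold=58.5378 ⇒ V=60.0100 exercise | (k=1,j=1): S=111.3640, (K−S)⁺=42.1060, hold=40.6337 ⇒ V=42.1060 exercise  boundary S*=111.3640
step 0: (k=0,j=0): S=102.0200, (K−S)⁺=51.4500, hold=49.9778 ⇒ V=51.4500 exercise  boundary S*=102.0200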